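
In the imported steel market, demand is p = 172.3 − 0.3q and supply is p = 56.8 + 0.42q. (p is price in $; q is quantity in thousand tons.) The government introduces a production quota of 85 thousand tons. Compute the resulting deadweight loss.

$2047.56 thousand

Competitive equilibrium: 172.3 − 0.3q = 56.8 + 0.42q → q* = 160.4167, p* = 124.175.
At q = 85: demand price = 172.3 − 0.3·85 = 146.8; supply price = 56.8 + 0.42·85 = 92.5.
Δq = 160.4167 − 85 = 75.4167; wedge = 146.8 − 92.5 = 54.3.
Welfare loss = ½ × 75.4167 × 54.3 = $2047.56 thousand.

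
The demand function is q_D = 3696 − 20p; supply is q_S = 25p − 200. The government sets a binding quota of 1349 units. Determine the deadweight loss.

17044.73

In inverse form: demand p = 184.8 − 0.05q, supply p = 8 + 0.04q.
Competitive equilibrium: 184.8 − 0.05q = 8 + 0.04q → q* = 1964.4444, p* = 86.5778.
At q = 1349: demand price = 184.8 − 0.05·1349 = 117.35; supply price = 8 + 0.04·1349 = 61.96.
Δq = 1964.4444 − 1349 = 615.4444; wedge = 117.35 − 61.96 = 55.39.
The triangle = ½ × 615.4444 × 55.39 = 17044.73.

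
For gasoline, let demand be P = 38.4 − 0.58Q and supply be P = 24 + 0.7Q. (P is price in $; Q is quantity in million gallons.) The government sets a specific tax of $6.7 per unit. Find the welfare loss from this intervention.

Competitive equilibrium: 38.4 − 0.58Q = 24 + 0.7Q → Q* = 11.25, P* = 31.875.
With the tax, the buyer price exceeds the seller price by 6.7: (38.4 − 0.58Q) − (24 + 0.7Q) = 6.7 → Q' = 6.0156.
ΔQ = 11.25 − 6.0156 = 5.2344; the wedge equals the tax, 6.7.
Welfare loss = ½ × 5.2344 × 6.7 = $17.54 million.

$17.54 million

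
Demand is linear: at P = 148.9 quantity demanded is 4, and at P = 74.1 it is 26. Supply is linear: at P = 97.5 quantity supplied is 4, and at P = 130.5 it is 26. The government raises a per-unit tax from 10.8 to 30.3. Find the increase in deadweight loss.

81.78

Demand slope = (74.1 − 148.9)/(26 − 4) = −3.4, so P = 162.5 − 3.4Q.
Supply slope = (130.5 − 97.5)/(26 − 4) = 1.5, so P = 91.5 + 1.5Q.
Competitive equilibrium: 162.5 − 3.4Q = 91.5 + 1.5Q → Q* = 14.4898, P* = 113.2347.
For a per-unit tax t: ΔQ = t/4.9, so DWL = ½·t·(t/4.9) = t²/9.8.
At t = 10.8: DWL = 11.902. At t = 30.3: DWL = 93.683.
Increase = 93.683 − 11.902 = 81.78.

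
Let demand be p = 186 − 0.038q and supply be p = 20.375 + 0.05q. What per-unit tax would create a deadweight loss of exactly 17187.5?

55

Competitive equilibrium: 186 − 0.038q = 20.375 + 0.05q → q* = 1882.1023, p* = 114.4801.
A tax t gives Δq = t/0.088 and wedge t, so DWL = t²/0.176.
t²/0.176 = 17187.5 → t² = 3025 → t = 55.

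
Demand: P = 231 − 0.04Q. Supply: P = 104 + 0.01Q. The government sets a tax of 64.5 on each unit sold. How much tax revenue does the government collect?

80625

Competitive equilibrium: 231 − 0.04Q = 104 + 0.01Q → Q* = 2540, P* = 129.4.
With the tax, the buyer price exceeds the seller price by 64.5: (231 − 0.04Q) − (104 + 0.01Q) = 64.5 → Q' = 1250.
Tax revenue = 64.5 × 1250 = 80625.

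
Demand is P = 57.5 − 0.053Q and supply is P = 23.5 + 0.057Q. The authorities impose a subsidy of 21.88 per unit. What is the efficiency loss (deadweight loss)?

2176.07

Competitive equilibrium: 57.5 − 0.053Q = 23.5 + 0.057Q → Q* = 309.0909, P* = 41.1182.
The subsidy lowers effective supply by 21.88: P = 1.62 + 0.057Q.
New quantity: 57.5 − 0.053Q = 1.62 + 0.057Q → Q' = 508.
Overproduction ΔQ = 508 − 309.0909 = 198.9091; wedge = subsidy = 21.88.
Welfare loss = ½ × 198.9091 × 21.88 = 2176.07.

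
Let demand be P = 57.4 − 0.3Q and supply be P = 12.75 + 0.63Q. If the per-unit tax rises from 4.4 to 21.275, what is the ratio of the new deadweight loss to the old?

Competitive equilibrium: 57.4 − 0.3Q = 12.75 + 0.63Q → Q* = 48.0108, P* = 42.9968.
For a per-unit tax t: ΔQ = t/0.93, so DWL = ½·t·(t/0.93) = t²/1.86.
At t = 4.4: DWL = 10.409. At t = 21.275: DWL = 243.347.
Ratio = (21.275/4.4)² = 23.379.

23.379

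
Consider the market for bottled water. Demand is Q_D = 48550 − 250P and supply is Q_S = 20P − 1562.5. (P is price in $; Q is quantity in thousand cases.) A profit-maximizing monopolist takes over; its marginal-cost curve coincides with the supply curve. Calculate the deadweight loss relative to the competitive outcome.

$593.36 thousand

In inverse form: demand P = 194.2 − 0.004Q, supply P = 78.125 + 0.05Q.
Competitive equilibrium: 194.2 − 0.004Q = 78.125 + 0.05Q → Q* = 2149.53704, P* = 185.60185.
Marginal revenue: MR = 194.2 − 0.008Q. Set MR = MC: 194.2 − 0.008Q = 78.125 + 0.05Q → Q_m = 2001.2931.
Price P_m = 194.2 − 0.004·2001.2931 = 186.19483; MC(Q_m) = 78.125 + 0.05·2001.2931 = 178.18966.
Competitive Q* = 2149.53704, so ΔQ = 148.24394; wedge = 186.19483 − 178.18966 = 8.00517.
Welfare loss = ½ × 148.24394 × 8.00517 = $593.36 thousand.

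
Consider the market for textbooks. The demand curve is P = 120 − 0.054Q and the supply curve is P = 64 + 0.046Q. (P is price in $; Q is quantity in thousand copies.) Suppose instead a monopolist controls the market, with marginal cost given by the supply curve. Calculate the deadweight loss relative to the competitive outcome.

$1927.93 thousand

Competitive equilibrium: 120 − 0.054Q = 64 + 0.046Q → Q* = 560, P* = 89.76.
Marginal revenue: MR = 120 − 0.108Q. Set MR = MC: 120 − 0.108Q = 64 + 0.046Q → Q_m = 363.6364.
Price P_m = 120 − 0.054·363.6364 = 100.3636; MC(Q_m) = 64 + 0.046·363.6364 = 80.7273.
Competitive Q* = 560, so ΔQ = 196.3636; wedge = 100.3636 − 80.7273 = 19.6363.
DWL = ½ × 196.3636 × 19.6363 = $1927.93 thousand.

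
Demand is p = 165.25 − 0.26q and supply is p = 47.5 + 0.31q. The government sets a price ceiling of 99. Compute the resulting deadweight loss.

466.32

Competitive equilibrium: 165.25 − 0.26q = 47.5 + 0.31q → q* = 206.5789, p* = 111.5395.
At the ceiling p = 99, quantity supplied = (99 − 47.5)/0.31 = 166.129.
Willingness to pay at q' = 166.129: 165.25 − 0.26·166.129 = 122.0565.
Δq = 206.5789 − 166.129 = 40.4499; wedge = 122.0565 − 99 = 23.0565.
Welfare loss = ½ × 40.4499 × 23.0565 = 466.32.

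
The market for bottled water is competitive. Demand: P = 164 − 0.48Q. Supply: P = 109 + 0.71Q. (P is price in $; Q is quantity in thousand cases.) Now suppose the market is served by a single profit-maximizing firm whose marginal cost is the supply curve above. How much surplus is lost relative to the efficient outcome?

$105 thousand

Competitive equilibrium: 164 − 0.48Q = 109 + 0.71Q → Q* = 46.2185, P* = 141.8151.
Marginal revenue: MR = 164 − 0.96Q. Set MR = MC: 164 − 0.96Q = 109 + 0.71Q → Q_m = 32.9341.
Price P_m = 164 − 0.48·32.9341 = 148.1916; MC(Q_m) = 109 + 0.71·32.9341 = 132.3832.
Competitive Q* = 46.2185, so ΔQ = 13.2844; wedge = 148.1916 − 132.3832 = 15.8084.
DWL = ½ × 13.2844 × 15.8084 = $105 thousand.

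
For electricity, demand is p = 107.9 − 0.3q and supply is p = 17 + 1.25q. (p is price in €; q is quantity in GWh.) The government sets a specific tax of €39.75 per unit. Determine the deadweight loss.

€509.70

Competitive equilibrium: 107.9 − 0.3q = 17 + 1.25q → q* = 58.6452, p* = 90.3065.
With the tax, the buyer price exceeds the seller price by 39.75: (107.9 − 0.3q) − (17 + 1.25q) = 39.75 → q' = 33.
Δq = 58.6452 − 33 = 25.6452; the wedge equals the tax, 39.75.
Deadweight loss = ½ × 25.6452 × 39.75 = €509.70.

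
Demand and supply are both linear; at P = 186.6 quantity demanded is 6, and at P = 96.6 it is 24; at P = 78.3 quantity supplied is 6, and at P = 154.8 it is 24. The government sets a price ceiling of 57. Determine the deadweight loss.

Demand slope = (96.6 − 186.6)/(24 − 6) = −5, so P = 216.6 − 5Q.
Supply slope = (154.8 − 78.3)/(24 − 6) = 4.25, so P = 52.8 + 4.25Q.
Competitive equilibrium: 216.6 − 5Q = 52.8 + 4.25Q → Q* = 17.7081, P* = 128.0595.
At the ceiling P = 57, quantity supplied = (57 − 52.8)/4.25 = 0.9882.
Willingness to pay at Q' = 0.9882: 216.6 − 5·0.9882 = 211.659.
ΔQ = 17.7081 − 0.9882 = 16.7199; wedge = 211.659 − 57 = 154.659.
The triangle = ½ × 16.7199 × 154.659 = 1292.94.

1292.94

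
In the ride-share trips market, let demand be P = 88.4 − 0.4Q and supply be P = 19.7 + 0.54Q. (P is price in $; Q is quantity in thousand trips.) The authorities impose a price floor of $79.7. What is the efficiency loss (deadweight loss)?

$1238.59 thousand

Competitive equilibrium: 88.4 − 0.4Q = 19.7 + 0.54Q → Q* = 73.0851, P* = 59.166.
At the floor P = 79.7, quantity demanded = (88.4 − 79.7)/0.4 = 21.75.
Sellers' marginal cost at Q' = 21.75: 19.7 + 0.54·21.75 = 31.445.
ΔQ = 73.0851 − 21.75 = 51.3351; wedge = 79.7 − 31.445 = 48.255.
Deadweight loss = ½ × 51.3351 × 48.255 = $1238.59 thousand.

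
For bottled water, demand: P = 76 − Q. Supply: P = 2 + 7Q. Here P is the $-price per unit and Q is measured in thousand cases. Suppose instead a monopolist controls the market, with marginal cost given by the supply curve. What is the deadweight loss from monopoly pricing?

Competitive equilibrium: 76 − Q = 2 + 7Q → Q* = 9.25, P* = 66.75.
Marginal revenue: MR = 76 − 2Q. Set MR = MC: 76 − 2Q = 2 + 7Q → Q_m = 8.2222.
Price P_m = 76 − 1·8.2222 = 67.7778; MC(Q_m) = 2 + 7·8.2222 = 59.5554.
Competitive Q* = 9.25, so ΔQ = 1.0278; wedge = 67.7778 − 59.5554 = 8.2224.
Welfare loss = ½ × 1.0278 × 8.2224 = $4.23 thousand.

$4.23 thousand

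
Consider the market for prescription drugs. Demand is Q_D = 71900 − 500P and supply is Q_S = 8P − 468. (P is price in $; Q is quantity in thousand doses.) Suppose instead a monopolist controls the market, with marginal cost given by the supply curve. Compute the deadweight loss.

In inverse form: demand P = 143.8 − 0.002Q, supply P = 58.5 + 0.125Q.
Competitive equilibrium: 143.8 − 0.002Q = 58.5 + 0.125Q → Q* = 671.6535, P* = 142.4567.
Marginal revenue: MR = 143.8 − 0.004Q. Set MR = MC: 143.8 − 0.004Q = 58.5 + 0.125Q → Q_m = 661.2403.
Price P_m = 143.8 − 0.002·661.2403 = 142.4775; MC(Q_m) = 58.5 + 0.125·661.2403 = 141.155.
Competitive Q* = 671.6535, so ΔQ = 10.4132; wedge = 142.4775 − 141.155 = 1.3225.
Deadweight loss = ½ × 10.4132 × 1.3225 = $6.89 thousand.

$6.89 thousand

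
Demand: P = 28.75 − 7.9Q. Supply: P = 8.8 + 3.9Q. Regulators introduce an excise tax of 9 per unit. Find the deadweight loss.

3.43

Competitive equilibrium: 28.75 − 7.9Q = 8.8 + 3.9Q → Q* = 1.6907, P* = 15.3936.
With the tax, the buyer price exceeds the seller price by 9: (28.75 − 7.9Q) − (8.8 + 3.9Q) = 9 → Q' = 0.928.
ΔQ = 1.6907 − 0.928 = 0.7627; the wedge equals the tax, 9.
Deadweight loss = ½ × 0.7627 × 9 = 3.43.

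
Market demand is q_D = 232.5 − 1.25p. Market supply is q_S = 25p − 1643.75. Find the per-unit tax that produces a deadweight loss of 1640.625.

52.5

In inverse form: demand p = 186 − 0.8q, supply p = 65.75 + 0.04q.
Competitive equilibrium: 186 − 0.8q = 65.75 + 0.04q → q* = 143.1548, p* = 71.4762.
A tax t gives Δq = t/0.84 and wedge t, so DWL = t²/1.68.
t²/1.68 = 1640.625 → t² = 2756.25 → t = 52.5.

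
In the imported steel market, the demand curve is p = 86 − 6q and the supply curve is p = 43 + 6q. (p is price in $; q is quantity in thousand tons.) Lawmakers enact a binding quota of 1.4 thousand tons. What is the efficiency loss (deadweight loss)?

$28.60 thousand

Competitive equilibrium: 86 − 6q = 43 + 6q → q* = 3.5833, p* = 64.5.
At q = 1.4: demand price = 86 − 6·1.4 = 77.6; supply price = 43 + 6·1.4 = 51.4.
Δq = 3.5833 − 1.4 = 2.1833; wedge = 77.6 − 51.4 = 26.2.
DWL = ½ × 2.1833 × 26.2 = $28.60 thousand.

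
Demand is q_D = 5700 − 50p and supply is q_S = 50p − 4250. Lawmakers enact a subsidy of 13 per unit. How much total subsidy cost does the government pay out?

13650

In inverse form: demand p = 114 − 0.02q, supply p = 85 + 0.02q.
Competitive equilibrium: 114 − 0.02q = 85 + 0.02q → q* = 725, p* = 99.5.
The subsidy lowers effective supply by 13: p = 72 + 0.02q.
New quantity: 114 − 0.02q = 72 + 0.02q → q' = 1050.
Total subsidy cost = 13 × 1050 = 13650.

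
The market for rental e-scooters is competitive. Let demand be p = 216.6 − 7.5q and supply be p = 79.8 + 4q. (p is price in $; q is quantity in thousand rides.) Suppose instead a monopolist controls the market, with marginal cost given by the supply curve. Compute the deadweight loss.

Competitive equilibrium: 216.6 − 7.5q = 79.8 + 4q → q* = 11.8957, p* = 127.3826.
Marginal revenue: MR = 216.6 − 15q. Set MR = MC: 216.6 − 15q = 79.8 + 4q → q_m = 7.2.
Price p_m = 216.6 − 7.5·7.2 = 162.6; MC(q_m) = 79.8 + 4·7.2 = 108.6.
Competitive q* = 11.8957, so Δq = 4.6957; wedge = 162.6 − 108.6 = 54.
The triangle = ½ × 4.6957 × 54 = $126.78 thousand.

$126.78 thousand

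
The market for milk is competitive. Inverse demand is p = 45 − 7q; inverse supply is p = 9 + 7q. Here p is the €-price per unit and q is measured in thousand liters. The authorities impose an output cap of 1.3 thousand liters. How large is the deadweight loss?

Competitive equilibrium: 45 − 7q = 9 + 7q → q* = 2.5714, p* = 27.
At q = 1.3: demand price = 45 − 7·1.3 = 35.9; supply price = 9 + 7·1.3 = 18.1.
Δq = 2.5714 − 1.3 = 1.2714; wedge = 35.9 − 18.1 = 17.8.
Deadweight loss = ½ × 1.2714 × 17.8 = €11.32 thousand.

€11.32 thousand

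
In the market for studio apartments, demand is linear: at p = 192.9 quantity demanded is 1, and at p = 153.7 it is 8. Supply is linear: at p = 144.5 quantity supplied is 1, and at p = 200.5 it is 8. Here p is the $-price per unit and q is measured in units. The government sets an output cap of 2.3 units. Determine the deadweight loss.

Demand slope = (153.7 − 192.9)/(8 − 1) = −5.6, so p = 198.5 − 5.6q.
Supply slope = (200.5 − 144.5)/(8 − 1) = 8, so p = 136.5 + 8q.
Competitive equilibrium: 198.5 − 5.6q = 136.5 + 8q → q* = 4.5588, p* = 172.9706.
At q = 2.3: demand price = 198.5 − 5.6·2.3 = 185.62; supply price = 136.5 + 8·2.3 = 154.9.
Δq = 4.5588 − 2.3 = 2.2588; wedge = 185.62 − 154.9 = 30.72.
DWL = ½ × 2.2588 × 30.72 = $34.70.

$34.70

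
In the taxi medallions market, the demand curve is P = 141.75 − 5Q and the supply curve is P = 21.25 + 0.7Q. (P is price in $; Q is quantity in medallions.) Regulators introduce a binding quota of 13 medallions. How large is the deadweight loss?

$188.86

Competitive equilibrium: 141.75 − 5Q = 21.25 + 0.7Q → Q* = 21.1404, P* = 36.0482.
At Q = 13: demand price = 141.75 − 5·13 = 76.75; supply price = 21.25 + 0.7·13 = 30.35.
ΔQ = 21.1404 − 13 = 8.1404; wedge = 76.75 − 30.35 = 46.4.
DWL = ½ × 8.1404 × 46.4 = $188.86.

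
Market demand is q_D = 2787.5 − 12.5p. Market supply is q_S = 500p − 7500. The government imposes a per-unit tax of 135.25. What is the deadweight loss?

111540.02

In inverse form: demand p = 223 − 0.08q, supply p = 15 + 0.002q.
Competitive equilibrium: 223 − 0.08q = 15 + 0.002q → q* = 2536.5854, p* = 20.0732.
With the tax, the buyer price exceeds the seller price by 135.25: (223 − 0.08q) − (15 + 0.002q) = 135.25 → q' = 887.1951.
Δq = 2536.5854 − 887.1951 = 1649.3903; the wedge equals the tax, 135.25.
The triangle = ½ × 1649.3903 × 135.25 = 111540.02.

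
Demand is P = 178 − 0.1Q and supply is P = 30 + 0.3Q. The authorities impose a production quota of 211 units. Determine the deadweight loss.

Competitive equilibrium: 178 − 0.1Q = 30 + 0.3Q → Q* = 370, P* = 141.
At Q = 211: demand price = 178 − 0.1·211 = 156.9; supply price = 30 + 0.3·211 = 93.3.
ΔQ = 370 − 211 = 159; wedge = 156.9 − 93.3 = 63.6.
DWL = ½ × 159 × 63.6 = 5056.20.

5056.20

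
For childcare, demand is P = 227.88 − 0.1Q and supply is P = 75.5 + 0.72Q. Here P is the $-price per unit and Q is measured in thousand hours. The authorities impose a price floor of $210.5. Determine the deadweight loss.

$59.33 thousand

Competitive equilibrium: 227.88 − 0.1Q = 75.5 + 0.72Q → Q* = 185.8293, P* = 209.2971.
At the floor P = 210.5, quantity demanded = (227.88 − 210.5)/0.1 = 173.8.
Sellers' marginal cost at Q' = 173.8: 75.5 + 0.72·173.8 = 200.636.
ΔQ = 185.8293 − 173.8 = 12.0293; wedge = 210.5 − 200.636 = 9.864.
Deadweight loss = ½ × 12.0293 × 9.864 = $59.33 thousand.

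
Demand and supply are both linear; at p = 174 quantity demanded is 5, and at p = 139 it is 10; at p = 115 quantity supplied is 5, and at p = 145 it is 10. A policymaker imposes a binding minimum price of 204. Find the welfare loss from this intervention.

506.13

Demand slope = (139 − 174)/(10 − 5) = −7, so p = 209 − 7q.
Supply slope = (145 − 115)/(10 − 5) = 6, so p = 85 + 6q.
Competitive equilibrium: 209 − 7q = 85 + 6q → q* = 9.5385, p* = 142.2308.
At the floor p = 204, quantity demanded = (209 − 204)/7 = 0.7143.
Sellers' marginal cost at q' = 0.7143: 85 + 6·0.7143 = 89.2858.
Δq = 9.5385 − 0.7143 = 8.8242; wedge = 204 − 89.2858 = 114.7142.
The triangle = ½ × 8.8242 × 114.7142 = 506.13.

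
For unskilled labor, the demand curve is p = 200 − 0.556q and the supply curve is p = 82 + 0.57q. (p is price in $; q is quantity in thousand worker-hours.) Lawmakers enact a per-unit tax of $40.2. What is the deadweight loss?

Competitive equilibrium: 200 − 0.556q = 82 + 0.57q → q* = 104.7957, p* = 141.7336.
With the tax, the buyer price exceeds the seller price by 40.2: (200 − 0.556q) − (82 + 0.57q) = 40.2 → q' = 69.0941.
Δq = 104.7957 − 69.0941 = 35.7016; the wedge equals the tax, 40.2.
The triangle = ½ × 35.7016 × 40.2 = $717.60 thousand.

$717.60 thousand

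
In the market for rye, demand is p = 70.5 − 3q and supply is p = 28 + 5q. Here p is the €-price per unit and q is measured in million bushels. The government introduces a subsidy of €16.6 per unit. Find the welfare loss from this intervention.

Competitive equilibrium: 70.5 − 3q = 28 + 5q → q* = 5.3125, p* = 54.5625.
The subsidy lowers effective supply by 16.6: p = 11.4 + 5q.
New quantity: 70.5 − 3q = 11.4 + 5q → q' = 7.3875.
Overproduction Δq = 7.3875 − 5.3125 = 2.075; wedge = subsidy = 16.6.
The triangle = ½ × 2.075 × 16.6 = €17.22 million.

€17.22 million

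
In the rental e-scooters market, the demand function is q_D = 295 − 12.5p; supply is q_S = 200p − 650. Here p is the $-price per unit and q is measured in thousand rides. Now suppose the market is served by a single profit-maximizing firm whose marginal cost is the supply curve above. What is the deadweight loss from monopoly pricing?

In inverse form: demand p = 23.6 − 0.08q, supply p = 3.25 + 0.005q.
Competitive equilibrium: 23.6 − 0.08q = 3.25 + 0.005q → q* = 239.4118, p* = 4.4471.
Marginal revenue: MR = 23.6 − 0.16q. Set MR = MC: 23.6 − 0.16q = 3.25 + 0.005q → q_m = 123.3333.
Price p_m = 23.6 − 0.08·123.3333 = 13.7333; MC(q_m) = 3.25 + 0.005·123.3333 = 3.8667.
Competitive q* = 239.4118, so Δq = 116.0785; wedge = 13.7333 − 3.8667 = 9.8666.
The triangle = ½ × 116.0785 × 9.8666 = $572.65 thousand.

$572.65 thousand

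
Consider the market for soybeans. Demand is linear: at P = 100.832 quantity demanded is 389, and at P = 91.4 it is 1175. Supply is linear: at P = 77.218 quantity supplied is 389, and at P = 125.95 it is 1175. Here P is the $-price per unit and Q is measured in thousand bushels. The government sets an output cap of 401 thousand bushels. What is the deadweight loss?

$3489.67 thousand

Demand slope = (91.4 − 100.832)/(1175 − 389) = −0.012, so P = 105.5 − 0.012Q.
Supply slope = (125.95 − 77.218)/(1175 − 389) = 0.062, so P = 53.1 + 0.062Q.
Competitive equilibrium: 105.5 − 0.012Q = 53.1 + 0.062Q → Q* = 708.1081, P* = 97.0027.
At Q = 401: demand price = 105.5 − 0.012·401 = 100.688; supply price = 53.1 + 0.062·401 = 77.962.
ΔQ = 708.1081 − 401 = 307.1081; wedge = 100.688 − 77.962 = 22.726.
The triangle = ½ × 307.1081 × 22.726 = $3489.67 thousand.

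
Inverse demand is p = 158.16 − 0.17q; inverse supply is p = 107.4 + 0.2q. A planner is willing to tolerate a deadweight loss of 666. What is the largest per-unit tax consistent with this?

Competitive equilibrium: 158.16 − 0.17q = 107.4 + 0.2q → q* = 137.1892, p* = 134.8378.
A tax t gives Δq = t/0.37 and wedge t, so DWL = t²/0.74.
t²/0.74 = 666 → t² = 492.84 → t = 22.2.

22.2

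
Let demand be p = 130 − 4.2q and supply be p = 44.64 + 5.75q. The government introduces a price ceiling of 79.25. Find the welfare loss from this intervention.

Competitive equilibrium: 130 − 4.2q = 44.64 + 5.75q → q* = 8.5789, p* = 93.9686.
At the ceiling p = 79.25, quantity supplied = (79.25 − 44.64)/5.75 = 6.0191.
Willingness to pay at q' = 6.0191: 130 − 4.2·6.0191 = 104.7198.
Δq = 8.5789 − 6.0191 = 2.5598; wedge = 104.7198 − 79.25 = 25.4698.
The triangle = ½ × 2.5598 × 25.4698 = 32.60.

32.60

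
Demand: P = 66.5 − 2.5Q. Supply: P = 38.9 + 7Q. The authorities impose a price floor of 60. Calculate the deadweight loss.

0.44

Competitive equilibrium: 66.5 − 2.5Q = 38.9 + 7Q → Q* = 2.9053, P* = 59.2368.
At the floor P = 60, quantity demanded = (66.5 − 60)/2.5 = 2.6.
Sellers' marginal cost at Q' = 2.6: 38.9 + 7·2.6 = 57.1.
ΔQ = 2.9053 − 2.6 = 0.3053; wedge = 60 − 57.1 = 2.9.
The triangle = ½ × 0.3053 × 2.9 = 0.44.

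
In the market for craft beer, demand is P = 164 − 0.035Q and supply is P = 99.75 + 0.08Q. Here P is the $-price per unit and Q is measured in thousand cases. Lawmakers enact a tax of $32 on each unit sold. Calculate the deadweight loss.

Competitive equilibrium: 164 − 0.035Q = 99.75 + 0.08Q → Q* = 558.6957, P* = 144.4457.
With the tax, the buyer price exceeds the seller price by 32: (164 − 0.035Q) − (99.75 + 0.08Q) = 32 → Q' = 280.4348.
ΔQ = 558.6957 − 280.4348 = 278.2609; the wedge equals the tax, 32.
DWL = ½ × 278.2609 × 32 = $4452.17 thousand.

$4452.17 thousand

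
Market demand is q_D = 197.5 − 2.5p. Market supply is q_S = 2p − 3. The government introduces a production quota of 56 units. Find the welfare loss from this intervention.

In inverse form: demand p = 79 − 0.4q, supply p = 1.5 + 0.5q.
Competitive equilibrium: 79 − 0.4q = 1.5 + 0.5q → q* = 86.1111, p* = 44.5556.
At q = 56: demand price = 79 − 0.4·56 = 56.6; supply price = 1.5 + 0.5·56 = 29.5.
Δq = 86.1111 − 56 = 30.1111; wedge = 56.6 − 29.5 = 27.1.
Welfare loss = ½ × 30.1111 × 27.1 = 408.01.

408.01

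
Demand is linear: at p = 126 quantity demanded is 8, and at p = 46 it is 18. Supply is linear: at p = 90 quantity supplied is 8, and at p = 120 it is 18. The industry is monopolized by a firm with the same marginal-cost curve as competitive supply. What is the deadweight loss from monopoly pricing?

Demand slope = (46 − 126)/(18 − 8) = −8, so p = 190 − 8q.
Supply slope = (120 − 90)/(18 − 8) = 3, so p = 66 + 3q.
Competitive equilibrium: 190 − 8q = 66 + 3q → q* = 11.2727, p* = 99.8182.
Marginal revenue: MR = 190 − 16q. Set MR = MC: 190 − 16q = 66 + 3q → q_m = 6.5263.
Price p_m = 190 − 8·6.5263 = 137.7896; MC(q_m) = 66 + 3·6.5263 = 85.5789.
Competitive q* = 11.2727, so Δq = 4.7464; wedge = 137.7896 − 85.5789 = 52.2107.
DWL = ½ × 4.7464 × 52.2107 = 123.91.

123.91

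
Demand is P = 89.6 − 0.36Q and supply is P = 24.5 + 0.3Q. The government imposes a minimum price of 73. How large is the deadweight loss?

Competitive equilibrium: 89.6 − 0.36Q = 24.5 + 0.3Q → Q* = 98.6364, P* = 54.0909.
At the floor P = 73, quantity demanded = (89.6 − 73)/0.36 = 46.1111.
Sellers' marginal cost at Q' = 46.1111: 24.5 + 0.3·46.1111 = 38.3333.
ΔQ = 98.6364 − 46.1111 = 52.5253; wedge = 73 − 38.3333 = 34.6667.
The triangle = ½ × 52.5253 × 34.6667 = 910.44.

910.44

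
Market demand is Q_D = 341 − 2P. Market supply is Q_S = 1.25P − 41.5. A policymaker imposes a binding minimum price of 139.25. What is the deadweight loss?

In inverse form: demand P = 170.5 − 0.5Q, supply P = 33.2 + 0.8Q.
Competitive equilibrium: 170.5 − 0.5Q = 33.2 + 0.8Q → Q* = 105.6154, P* = 117.6923.
At the floor P = 139.25, quantity demanded = (170.5 − 139.25)/0.5 = 62.5.
Sellers' marginal cost at Q' = 62.5: 33.2 + 0.8·62.5 = 83.2.
ΔQ = 105.6154 − 62.5 = 43.1154; wedge = 139.25 − 83.2 = 56.05.
Deadweight loss = ½ × 43.1154 × 56.05 = 1208.31.

1208.31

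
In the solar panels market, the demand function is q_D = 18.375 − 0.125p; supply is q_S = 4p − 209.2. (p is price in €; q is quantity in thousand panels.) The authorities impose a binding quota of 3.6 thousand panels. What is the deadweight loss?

€256.06 thousand

In inverse form: demand p = 147 − 8q, supply p = 52.3 + 0.25q.
Competitive equilibrium: 147 − 8q = 52.3 + 0.25q → q* = 11.4788, p* = 55.1697.
At q = 3.6: demand price = 147 − 8·3.6 = 118.2; supply price = 52.3 + 0.25·3.6 = 53.2.
Δq = 11.4788 − 3.6 = 7.8788; wedge = 118.2 − 53.2 = 65.
The triangle = ½ × 7.8788 × 65 = €256.06 thousand.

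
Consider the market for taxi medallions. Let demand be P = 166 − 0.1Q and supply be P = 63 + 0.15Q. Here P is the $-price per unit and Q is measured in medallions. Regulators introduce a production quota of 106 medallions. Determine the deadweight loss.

$11704.50

Competitive equilibrium: 166 − 0.1Q = 63 + 0.15Q → Q* = 412, P* = 124.8.
At Q = 106: demand price = 166 − 0.1·106 = 155.4; supply price = 63 + 0.15·106 = 78.9.
ΔQ = 412 − 106 = 306; wedge = 155.4 − 78.9 = 76.5.
Welfare loss = ½ × 306 × 76.5 = $11704.50.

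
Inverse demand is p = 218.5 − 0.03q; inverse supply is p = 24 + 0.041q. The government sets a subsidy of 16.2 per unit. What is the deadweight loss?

1848.17

Competitive equilibrium: 218.5 − 0.03q = 24 + 0.041q → q* = 2739.4366, p* = 136.3169.
The subsidy lowers effective supply by 16.2: p = 7.8 + 0.041q.
New quantity: 218.5 − 0.03q = 7.8 + 0.041q → q' = 2967.6056.
Overproduction Δq = 2967.6056 − 2739.4366 = 228.169; wedge = subsidy = 16.2.
The triangle = ½ × 228.169 × 16.2 = 1848.17.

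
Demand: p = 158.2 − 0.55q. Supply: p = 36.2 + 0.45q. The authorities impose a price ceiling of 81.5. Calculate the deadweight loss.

227.56

Competitive equilibrium: 158.2 − 0.55q = 36.2 + 0.45q → q* = 122, p* = 91.1.
At the ceiling p = 81.5, quantity supplied = (81.5 − 36.2)/0.45 = 100.66667.
Willingness to pay at q' = 100.66667: 158.2 − 0.55·100.66667 = 102.83333.
Δq = 122 − 100.66667 = 21.33333; wedge = 102.83333 − 81.5 = 21.33333.
Deadweight loss = ½ × 21.33333 × 21.33333 = 227.56.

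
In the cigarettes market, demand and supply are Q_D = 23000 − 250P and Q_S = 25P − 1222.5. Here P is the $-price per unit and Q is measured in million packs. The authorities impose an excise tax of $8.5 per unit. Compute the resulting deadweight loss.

$821.02 million

In inverse form: demand P = 92 − 0.004Q, supply P = 48.9 + 0.04Q.
Competitive equilibrium: 92 − 0.004Q = 48.9 + 0.04Q → Q* = 979.5455, P* = 88.0818.
With the tax, the buyer price exceeds the seller price by 8.5: (92 − 0.004Q) − (48.9 + 0.04Q) = 8.5 → Q' = 786.3636.
ΔQ = 979.5455 − 786.3636 = 193.1819; the wedge equals the tax, 8.5.
Deadweight loss = ½ × 193.1819 × 8.5 = $821.02 million.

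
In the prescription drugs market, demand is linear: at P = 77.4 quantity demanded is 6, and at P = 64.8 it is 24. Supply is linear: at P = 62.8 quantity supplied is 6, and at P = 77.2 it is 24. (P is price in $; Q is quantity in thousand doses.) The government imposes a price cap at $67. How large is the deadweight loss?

Demand slope = (64.8 − 77.4)/(24 − 6) = −0.7, so P = 81.6 − 0.7Q.
Supply slope = (77.2 − 62.8)/(24 − 6) = 0.8, so P = 58 + 0.8Q.
Competitive equilibrium: 81.6 − 0.7Q = 58 + 0.8Q → Q* = 15.7333, P* = 70.5867.
At the ceiling P = 67, quantity supplied = (67 − 58)/0.8 = 11.25.
Willingness to pay at Q' = 11.25: 81.6 − 0.7·11.25 = 73.725.
ΔQ = 15.7333 − 11.25 = 4.4833; wedge = 73.725 − 67 = 6.725.
Welfare loss = ½ × 4.4833 × 6.725 = $15.08 thousand.

$15.08 thousand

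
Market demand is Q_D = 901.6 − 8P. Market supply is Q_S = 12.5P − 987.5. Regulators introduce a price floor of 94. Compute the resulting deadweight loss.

In inverse form: demand P = 112.7 − 0.125Q, supply P = 79 + 0.08Q.
Competitive equilibrium: 112.7 − 0.125Q = 79 + 0.08Q → Q* = 164.3902, P* = 92.1512.
At the floor P = 94, quantity demanded = (112.7 − 94)/0.125 = 149.6.
Sellers' marginal cost at Q' = 149.6: 79 + 0.08·149.6 = 90.968.
ΔQ = 164.3902 − 149.6 = 14.7902; wedge = 94 − 90.968 = 3.032.
The triangle = ½ × 14.7902 × 3.032 = 22.42.

22.42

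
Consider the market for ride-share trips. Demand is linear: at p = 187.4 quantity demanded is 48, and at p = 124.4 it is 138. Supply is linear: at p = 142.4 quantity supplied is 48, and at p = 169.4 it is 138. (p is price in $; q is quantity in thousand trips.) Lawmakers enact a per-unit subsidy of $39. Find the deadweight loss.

$760.50 thousand

Demand slope = (124.4 − 187.4)/(138 − 48) = −0.7, so p = 221 − 0.7q.
Supply slope = (169.4 − 142.4)/(138 − 48) = 0.3, so p = 128 + 0.3q.
Competitive equilibrium: 221 − 0.7q = 128 + 0.3q → q* = 93, p* = 155.9.
The subsidy lowers effective supply by 39: p = 89 + 0.3q.
New quantity: 221 − 0.7q = 89 + 0.3q → q' = 132.
Overproduction Δq = 132 − 93 = 39; wedge = subsidy = 39.
Welfare loss = ½ × 39 × 39 = $760.50 thousand.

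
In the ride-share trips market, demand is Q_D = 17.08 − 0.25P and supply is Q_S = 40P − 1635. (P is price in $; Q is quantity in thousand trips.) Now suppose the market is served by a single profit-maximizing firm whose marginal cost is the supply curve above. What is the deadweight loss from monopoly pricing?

In inverse form: demand P = 68.32 − 4Q, supply P = 40.875 + 0.025Q.
Competitive equilibrium: 68.32 − 4Q = 40.875 + 0.025Q → Q* = 6.8186, P* = 41.0455.
Marginal revenue: MR = 68.32 − 8Q. Set MR = MC: 68.32 − 8Q = 40.875 + 0.025Q → Q_m = 3.4199.
Price P_m = 68.32 − 4·3.4199 = 54.6404; MC(Q_m) = 40.875 + 0.025·3.4199 = 40.9605.
Competitive Q* = 6.8186, so ΔQ = 3.3987; wedge = 54.6404 − 40.9605 = 13.6799.
The triangle = ½ × 3.3987 × 13.6799 = $23.25 thousand.

$23.25 thousand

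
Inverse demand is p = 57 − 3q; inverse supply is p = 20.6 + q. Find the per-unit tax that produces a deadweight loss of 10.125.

9

Competitive equilibrium: 57 − 3q = 20.6 + q → q* = 9.1, p* = 29.7.
A tax t gives Δq = t/4 and wedge t, so DWL = t²/8.
t²/8 = 10.125 → t² = 81 → t = 9.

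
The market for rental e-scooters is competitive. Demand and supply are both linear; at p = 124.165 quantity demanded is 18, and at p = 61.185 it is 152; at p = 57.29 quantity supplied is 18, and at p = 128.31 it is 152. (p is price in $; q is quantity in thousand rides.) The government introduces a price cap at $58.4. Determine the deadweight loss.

$2098.27 thousand

Demand slope = (61.185 − 124.165)/(152 − 18) = −0.47, so p = 132.625 − 0.47q.
Supply slope = (128.31 − 57.29)/(152 − 18) = 0.53, so p = 47.75 + 0.53q.
Competitive equilibrium: 132.625 − 0.47q = 47.75 + 0.53q → q* = 84.875, p* = 92.7338.
At the ceiling p = 58.4, quantity supplied = (58.4 − 47.75)/0.53 = 20.0943.
Willingness to pay at q' = 20.0943: 132.625 − 0.47·20.0943 = 123.1807.
Δq = 84.875 − 20.0943 = 64.7807; wedge = 123.1807 − 58.4 = 64.7807.
Welfare loss = ½ × 64.7807 × 64.7807 = $2098.27 thousand.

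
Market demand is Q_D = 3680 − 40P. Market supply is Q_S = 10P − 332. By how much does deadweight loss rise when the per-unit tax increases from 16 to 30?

2576

In inverse form: demand P = 92 − 0.025Q, supply P = 33.2 + 0.1Q.
Competitive equilibrium: 92 − 0.025Q = 33.2 + 0.1Q → Q* = 470.4, P* = 80.24.
For a per-unit tax t: ΔQ = t/0.125, so DWL = ½·t·(t/0.125) = t²/0.25.
At t = 16: DWL = 1024. At t = 30: DWL = 3600.
Increase = 3600 − 1024 = 2576.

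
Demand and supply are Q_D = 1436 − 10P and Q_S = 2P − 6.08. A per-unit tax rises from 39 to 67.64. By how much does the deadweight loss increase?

In inverse form: demand P = 143.6 − 0.1Q, supply P = 3.04 + 0.5Q.
Competitive equilibrium: 143.6 − 0.1Q = 3.04 + 0.5Q → Q* = 234.2667, P* = 120.1733.
For a per-unit tax t: ΔQ = t/0.6, so DWL = ½·t·(t/0.6) = t²/1.2.
At t = 39: DWL = 1267.5. At t = 67.64: DWL = 3812.641.
Increase = 3812.641 − 1267.5 = 2545.14.

2545.14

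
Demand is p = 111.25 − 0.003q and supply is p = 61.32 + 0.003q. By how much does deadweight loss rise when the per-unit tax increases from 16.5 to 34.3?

Competitive equilibrium: 111.25 − 0.003q = 61.32 + 0.003q → q* = 8321.6667, p* = 86.285.
For a per-unit tax t: Δq = t/0.006, so DWL = ½·t·(t/0.006) = t²/0.012.
At t = 16.5: DWL = 22687.5. At t = 34.3: DWL = 98040.833.
Increase = 98040.833 − 22687.5 = 75353.33.

75353.33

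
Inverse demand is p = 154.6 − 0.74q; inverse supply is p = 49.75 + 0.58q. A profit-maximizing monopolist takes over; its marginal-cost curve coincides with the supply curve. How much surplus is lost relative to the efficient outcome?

Competitive equilibrium: 154.6 − 0.74q = 49.75 + 0.58q → q* = 79.43182, p* = 95.82045.
Marginal revenue: MR = 154.6 − 1.48q. Set MR = MC: 154.6 − 1.48q = 49.75 + 0.58q → q_m = 50.89806.
Price p_m = 154.6 − 0.74·50.89806 = 116.93544; MC(q_m) = 49.75 + 0.58·50.89806 = 79.27087.
Competitive q* = 79.43182, so Δq = 28.53376; wedge = 116.93544 − 79.27087 = 37.66457.
Deadweight loss = ½ × 28.53376 × 37.66457 = 537.36.

537.36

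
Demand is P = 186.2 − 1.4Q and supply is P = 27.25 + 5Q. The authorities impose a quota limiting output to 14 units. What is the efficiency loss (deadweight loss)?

Competitive equilibrium: 186.2 − 1.4Q = 27.25 + 5Q → Q* = 24.83594, P* = 151.42969.
At Q = 14: demand price = 186.2 − 1.4·14 = 166.6; supply price = 27.25 + 5·14 = 97.25.
ΔQ = 24.83594 − 14 = 10.83594; wedge = 166.6 − 97.25 = 69.35.
The triangle = ½ × 10.83594 × 69.35 = 375.74.

375.74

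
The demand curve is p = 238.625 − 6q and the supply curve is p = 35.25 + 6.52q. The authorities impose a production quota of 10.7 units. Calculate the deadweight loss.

192.41

Competitive equilibrium: 238.625 − 6q = 35.25 + 6.52q → q* = 16.244, p* = 141.1609.
At q = 10.7: demand price = 238.625 − 6·10.7 = 174.425; supply price = 35.25 + 6.52·10.7 = 105.014.
Δq = 16.244 − 10.7 = 5.544; wedge = 174.425 − 105.014 = 69.411.
The triangle = ½ × 5.544 × 69.411 = 192.41.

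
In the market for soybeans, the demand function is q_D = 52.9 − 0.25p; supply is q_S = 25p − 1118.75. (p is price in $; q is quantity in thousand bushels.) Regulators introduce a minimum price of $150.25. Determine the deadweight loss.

$1361.53 thousand

In inverse form: demand p = 211.6 − 4q, supply p = 44.75 + 0.04q.
Competitive equilibrium: 211.6 − 4q = 44.75 + 0.04q → q* = 41.2995, p* = 46.402.
At the floor p = 150.25, quantity demanded = (211.6 − 150.25)/4 = 15.3375.
Sellers' marginal cost at q' = 15.3375: 44.75 + 0.04·15.3375 = 45.3635.
Δq = 41.2995 − 15.3375 = 25.962; wedge = 150.25 − 45.3635 = 104.8865.
Deadweight loss = ½ × 25.962 × 104.8865 = $1361.53 thousand.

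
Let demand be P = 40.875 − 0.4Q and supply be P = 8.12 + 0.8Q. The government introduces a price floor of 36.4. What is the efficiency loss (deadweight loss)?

155.69

Competitive equilibrium: 40.875 − 0.4Q = 8.12 + 0.8Q → Q* = 27.2958, P* = 29.9567.
At the floor P = 36.4, quantity demanded = (40.875 − 36.4)/0.4 = 11.1875.
Sellers' marginal cost at Q' = 11.1875: 8.12 + 0.8·11.1875 = 17.07.
ΔQ = 27.2958 − 11.1875 = 16.1083; wedge = 36.4 − 17.07 = 19.33.
The triangle = ½ × 16.1083 × 19.33 = 155.69.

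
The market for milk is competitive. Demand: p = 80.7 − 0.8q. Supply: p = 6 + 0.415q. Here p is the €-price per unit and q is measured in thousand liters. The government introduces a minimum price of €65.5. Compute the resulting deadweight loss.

€1096.34 thousand

Competitive equilibrium: 80.7 − 0.8q = 6 + 0.415q → q* = 61.4815, p* = 31.5148.
At the floor p = 65.5, quantity demanded = (80.7 − 65.5)/0.8 = 19.
Sellers' marginal cost at q' = 19: 6 + 0.415·19 = 13.885.
Δq = 61.4815 − 19 = 42.4815; wedge = 65.5 − 13.885 = 51.615.
DWL = ½ × 42.4815 × 51.615 = €1096.34 thousand.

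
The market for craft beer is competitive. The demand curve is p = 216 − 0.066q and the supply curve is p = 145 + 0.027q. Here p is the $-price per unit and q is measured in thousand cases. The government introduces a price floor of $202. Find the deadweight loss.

Competitive equilibrium: 216 − 0.066q = 145 + 0.027q → q* = 763.44086, p* = 165.6129.
At the floor p = 202, quantity demanded = (216 − 202)/0.066 = 212.12121.
Sellers' marginal cost at q' = 212.12121: 145 + 0.027·212.12121 = 150.72727.
Δq = 763.44086 − 212.12121 = 551.31965; wedge = 202 − 150.72727 = 51.27273.
DWL = ½ × 551.31965 × 51.27273 = $14133.83 thousand.

$14133.83 thousand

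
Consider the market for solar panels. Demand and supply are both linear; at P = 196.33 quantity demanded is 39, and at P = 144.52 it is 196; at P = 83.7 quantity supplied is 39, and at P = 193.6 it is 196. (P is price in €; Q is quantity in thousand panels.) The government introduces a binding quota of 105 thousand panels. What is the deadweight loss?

Demand slope = (144.52 − 196.33)/(196 − 39) = −0.33, so P = 209.2 − 0.33Q.
Supply slope = (193.6 − 83.7)/(196 − 39) = 0.7, so P = 56.4 + 0.7Q.
Competitive equilibrium: 209.2 − 0.33Q = 56.4 + 0.7Q → Q* = 148.3495, P* = 160.2447.
At Q = 105: demand price = 209.2 − 0.33·105 = 174.55; supply price = 56.4 + 0.7·105 = 129.9.
ΔQ = 148.3495 − 105 = 43.3495; wedge = 174.55 − 129.9 = 44.65.
Deadweight loss = ½ × 43.3495 × 44.65 = €967.78 thousand.

€967.78 thousand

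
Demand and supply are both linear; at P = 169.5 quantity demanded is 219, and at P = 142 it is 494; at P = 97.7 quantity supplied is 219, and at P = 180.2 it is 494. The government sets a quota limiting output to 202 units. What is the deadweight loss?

Demand slope = (142 − 169.5)/(494 − 219) = −0.1, so P = 191.4 − 0.1Q.
Supply slope = (180.2 − 97.7)/(494 − 219) = 0.3, so P = 32 + 0.3Q.
Competitive equilibrium: 191.4 − 0.1Q = 32 + 0.3Q → Q* = 398.5, P* = 151.55.
At Q = 202: demand price = 191.4 − 0.1·202 = 171.2; supply price = 32 + 0.3·202 = 92.6.
ΔQ = 398.5 − 202 = 196.5; wedge = 171.2 − 92.6 = 78.6.
Welfare loss = ½ × 196.5 × 78.6 = 7722.45.

7722.45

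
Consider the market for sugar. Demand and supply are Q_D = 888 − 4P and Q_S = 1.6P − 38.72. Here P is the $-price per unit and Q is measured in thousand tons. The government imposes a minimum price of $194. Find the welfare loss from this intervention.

In inverse form: demand P = 222 − 0.25Q, supply P = 24.2 + 0.625Q.
Competitive equilibrium: 222 − 0.25Q = 24.2 + 0.625Q → Q* = 226.0571, P* = 165.4857.
At the floor P = 194, quantity demanded = (222 − 194)/0.25 = 112.
Sellers' marginal cost at Q' = 112: 24.2 + 0.625·112 = 94.2.
ΔQ = 226.0571 − 112 = 114.0571; wedge = 194 − 94.2 = 99.8.
DWL = ½ × 114.0571 × 99.8 = $5691.45 thousand.

$5691.45 thousand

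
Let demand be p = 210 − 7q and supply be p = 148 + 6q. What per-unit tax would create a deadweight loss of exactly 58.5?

Competitive equilibrium: 210 − 7q = 148 + 6q → q* = 4.7692, p* = 176.6154.
A tax t gives Δq = t/13 and wedge t, so DWL = t²/26.
t²/26 = 58.5 → t² = 1521 → t = 39.

39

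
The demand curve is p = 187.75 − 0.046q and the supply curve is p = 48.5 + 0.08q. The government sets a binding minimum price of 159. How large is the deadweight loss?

Competitive equilibrium: 187.75 − 0.046q = 48.5 + 0.08q → q* = 1105.1587, p* = 136.9127.
At the floor p = 159, quantity demanded = (187.75 − 159)/0.046 = 625.
Sellers' marginal cost at q' = 625: 48.5 + 0.08·625 = 98.5.
Δq = 1105.1587 − 625 = 480.1587; wedge = 159 − 98.5 = 60.5.
DWL = ½ × 480.1587 × 60.5 = 14524.80.

14524.80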